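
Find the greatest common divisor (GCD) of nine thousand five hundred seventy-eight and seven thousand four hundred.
Convert nine thousand five hundred seventy-eight (English words) → 9×1000 + 5×100 + 78 = 9578 (decimal)
Convert seven thousand four hundred (English words) → 7×1000 + 4×100 = 7400 (decimal)
Compute gcd(9578, 7400) = 2
2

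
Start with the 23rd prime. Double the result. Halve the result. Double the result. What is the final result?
Convert the 23rd prime (prime index) → 83 (decimal)
Start: 83
83 × 2 = 166
166 ÷ 2 = 83
83 × 2 = 166
166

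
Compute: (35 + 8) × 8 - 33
Parentheses first: 35 + 8 = 43
Multiply: 43 × 8 = 344
Subtract: 344 - 33 = 311
311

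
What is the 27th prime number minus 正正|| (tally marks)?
The 27th prime number = 103
Convert 正正|| (tally marks) → 5 + 5 + 2 = 12 (decimal)
Compute 103 - 12 = 91
91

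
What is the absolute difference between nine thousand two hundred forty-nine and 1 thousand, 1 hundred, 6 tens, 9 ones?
Convert nine thousand two hundred forty-nine (English words) → 9×1000 + 2×100 + 49 = 9249 (decimal)
Convert 1 thousand, 1 hundred, 6 tens, 9 ones (place-value notation) → 1×1000 + 1×100 + 6×10 + 9 = 1169 (decimal)
Compute |9249 - 1169| = 8080
8080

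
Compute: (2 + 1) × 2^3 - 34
Convert 2^3 (power) → 8 (decimal)
Expression in decimal: (2 + 1) × 8 - 34
Parentheses first: 2 + 1 = 3
Multiply: 3 × 8 = 24
Subtract: 24 - 34 = -10
-10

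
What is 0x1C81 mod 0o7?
Convert 0x1C81 (hexadecimal) → 1×4096 + 12×256 + 8×16 + 1 = 7297 (decimal)
Convert 0o7 (octal) → 7 (decimal)
Compute 7297 mod 7 = 3
3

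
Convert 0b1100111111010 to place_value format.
Convert 0b1100111111010 (binary) → 4096 + 2048 + 256 + 128 + 64 + 32 + 16 + 8 + 2 = 6650 (decimal)
Convert 6650 (decimal) → 6650 = 6×1000 + 6×100 + 5×10 → 6 thousands, 6 hundreds, 5 tens (place-value notation)
6 thousands, 6 hundreds, 5 tens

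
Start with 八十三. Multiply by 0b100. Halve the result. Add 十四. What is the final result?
Convert 八十三 (Chinese numeral) → 8×10 + 3 = 83 (decimal)
Start: 83
Convert 0b100 (binary) → 4 (decimal)
83 × 4 = 332
332 ÷ 2 = 166
Convert 十四 (Chinese numeral) → 1×10 + 4 = 14 (decimal)
166 + 14 = 180
180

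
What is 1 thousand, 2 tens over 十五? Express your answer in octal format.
Convert 1 thousand, 2 tens (place-value notation) → 1×1000 + 2×10 = 1020 (decimal)
Convert 十五 (Chinese numeral) → 1×10 + 5 = 15 (decimal)
Compute 1020 ÷ 15 = 68
Convert 68 (decimal) → 68 = 1×64 + 4 → 0o104 (octal)
0o104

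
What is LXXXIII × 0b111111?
Convert LXXXIII (Roman numeral) → 50 + 10 + 10 + 10 + 1 + 1 + 1 = 83 (decimal)
Convert 0b111111 (binary) → 32 + 16 + 8 + 4 + 2 + 1 = 63 (decimal)
Compute 83 × 63 = 5229
5229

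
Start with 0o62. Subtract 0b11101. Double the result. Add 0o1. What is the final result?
Convert 0o62 (octal) → 6×8 + 2 = 50 (decimal)
Start: 50
Convert 0b11101 (binary) → 16 + 8 + 4 + 1 = 29 (decimal)
50 - 29 = 21
21 × 2 = 42
Convert 0o1 (octal) → 1 (decimal)
42 + 1 = 43
43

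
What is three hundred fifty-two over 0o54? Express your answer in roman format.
Convert three hundred fifty-two (English words) → 3×100 + 52 = 352 (decimal)
Convert 0o54 (octal) → 5×8 + 4 = 44 (decimal)
Compute 352 ÷ 44 = 8
Convert 8 (decimal) → 8 = 5 + 1 + 1 + 1 → VIII (Roman numeral)
VIII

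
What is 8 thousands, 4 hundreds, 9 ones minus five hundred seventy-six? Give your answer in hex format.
Convert 8 thousands, 4 hundreds, 9 ones (place-value notation) → 8×1000 + 4×100 + 9 = 8409 (decimal)
Convert five hundred seventy-six (English words) → 5×100 + 76 = 576 (decimal)
Compute 8409 - 576 = 7833
Convert 7833 (decimal) → 7833 = 1×4096 + 14×256 + 9×16 + 9 → 0x1E99 (hexadecimal)
0x1E99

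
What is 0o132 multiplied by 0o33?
Convert 0o132 (octal) → 1×64 + 3×8 + 2 = 90 (decimal)
Convert 0o33 (octal) → 3×8 + 3 = 27 (decimal)
Compute 90 × 27 = 2430
2430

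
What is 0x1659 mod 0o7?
Convert 0x1659 (hexadecimal) → 1×4096 + 6×256 + 5×16 + 9 = 5721 (decimal)
Convert 0o7 (octal) → 7 (decimal)
Compute 5721 mod 7 = 2
2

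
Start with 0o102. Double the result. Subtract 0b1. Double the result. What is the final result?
Convert 0o102 (octal) → 1×64 + 2 = 66 (decimal)
Start: 66
66 × 2 = 132
Convert 0b1 (binary) → 1 (decimal)
132 - 1 = 131
131 × 2 = 262
262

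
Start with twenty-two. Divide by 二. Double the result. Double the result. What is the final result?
Convert twenty-two (English words) → 22 (decimal)
Start: 22
Convert 二 (Chinese numeral) → 2 (decimal)
22 ÷ 2 = 11
11 × 2 = 22
22 × 2 = 44
44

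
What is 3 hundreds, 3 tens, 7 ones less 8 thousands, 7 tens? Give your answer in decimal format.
Convert 3 hundreds, 3 tens, 7 ones (place-value notation) → 3×100 + 3×10 + 7 = 337 (decimal)
Convert 8 thousands, 7 tens (place-value notation) → 8×1000 + 7×10 = 8070 (decimal)
Compute 337 - 8070 = -7733
-7733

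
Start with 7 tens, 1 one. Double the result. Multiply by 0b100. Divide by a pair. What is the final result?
Convert 7 tens, 1 one (place-value notation) → 7×10 + 1 = 71 (decimal)
Start: 71
71 × 2 = 142
Convert 0b100 (binary) → 4 (decimal)
142 × 4 = 568
Convert a pair (colloquial) → 2 (decimal)
568 ÷ 2 = 284
284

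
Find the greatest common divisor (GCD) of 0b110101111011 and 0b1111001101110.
Convert 0b110101111011 (binary) → 2048 + 1024 + 256 + 64 + 32 + 16 + 8 + 2 + 1 = 3451 (decimal)
Convert 0b1111001101110 (binary) → 4096 + 2048 + 1024 + 512 + 64 + 32 + 8 + 4 + 2 = 7790 (decimal)
Compute gcd(3451, 7790) = 1
1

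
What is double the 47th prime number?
The 47th prime number = 211
Compute 211 × 2 = 422
422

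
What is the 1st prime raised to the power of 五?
Convert the 1st prime (prime index) → 2 (decimal)
Convert 五 (Chinese numeral) → 5 (decimal)
Compute 2 ^ 5 = 32
32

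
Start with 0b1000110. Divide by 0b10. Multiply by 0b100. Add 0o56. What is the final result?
Convert 0b1000110 (binary) → 64 + 4 + 2 = 70 (decimal)
Start: 70
Convert 0b10 (binary) → 2 (decimal)
70 ÷ 2 = 35
Convert 0b100 (binary) → 4 (decimal)
35 × 4 = 140
Convert 0o56 (octal) → 5×8 + 6 = 46 (decimal)
140 + 46 = 186
186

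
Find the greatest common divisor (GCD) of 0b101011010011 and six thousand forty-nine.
Convert 0b101011010011 (binary) → 2048 + 512 + 128 + 64 + 16 + 2 + 1 = 2771 (decimal)
Convert six thousand forty-nine (English words) → 6×1000 + 49 = 6049 (decimal)
Compute gcd(2771, 6049) = 1
1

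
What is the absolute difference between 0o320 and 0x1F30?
Convert 0o320 (octal) → 3×64 + 2×8 = 208 (decimal)
Convert 0x1F30 (hexadecimal) → 1×4096 + 15×256 + 3×16 = 7984 (decimal)
Compute |208 - 7984| = 7776
7776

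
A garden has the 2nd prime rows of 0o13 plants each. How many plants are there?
Convert 0o13 (octal) → 1×8 + 3 = 11 (decimal)
Convert the 2nd prime (prime index) → 3 (decimal)
Compute 11 × 3 = 33
33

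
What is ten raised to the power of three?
Convert ten (English words) → 10 (decimal)
Convert three (English words) → 3 (decimal)
Compute 10 ^ 3 = 1000
1000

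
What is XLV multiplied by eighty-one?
Convert XLV (Roman numeral) → 40 + 5 = 45 (decimal)
Convert eighty-one (English words) → 81 (decimal)
Compute 45 × 81 = 3645
3645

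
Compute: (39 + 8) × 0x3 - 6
Convert 0x3 (hexadecimal) → 3 (decimal)
Expression in decimal: (39 + 8) × 3 - 6
Parentheses first: 39 + 8 = 47
Multiply: 47 × 3 = 141
Subtract: 141 - 6 = 135
135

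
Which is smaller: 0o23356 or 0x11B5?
Convert 0o23356 (octal) → 2×4096 + 3×512 + 3×64 + 5×8 + 6 = 9966 (decimal)
Convert 0x11B5 (hexadecimal) → 1×4096 + 1×256 + 11×16 + 5 = 4533 (decimal)
Compare 9966 vs 4533: smaller = 4533
4533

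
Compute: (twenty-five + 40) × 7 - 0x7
Convert twenty-five (English words) → 25 (decimal)
Convert 0x7 (hexadecimal) → 7 (decimal)
Expression in decimal: (25 + 40) × 7 - 7
Parentheses first: 25 + 40 = 65
Multiply: 65 × 7 = 455
Subtract: 455 - 7 = 448
448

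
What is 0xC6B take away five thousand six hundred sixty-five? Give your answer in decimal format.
Convert 0xC6B (hexadecimal) → 12×256 + 6×16 + 11 = 3179 (decimal)
Convert five thousand six hundred sixty-five (English words) → 5×1000 + 6×100 + 65 = 5665 (decimal)
Compute 3179 - 5665 = -2486
-2486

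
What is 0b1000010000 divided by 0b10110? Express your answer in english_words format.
Convert 0b1000010000 (binary) → 512 + 16 = 528 (decimal)
Convert 0b10110 (binary) → 16 + 4 + 2 = 22 (decimal)
Compute 528 ÷ 22 = 24
Convert 24 (decimal) → twenty-four (English words)
twenty-four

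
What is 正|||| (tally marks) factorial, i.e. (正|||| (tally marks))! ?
Convert 正|||| (tally marks) → 5 + 4 = 9 (decimal)
Compute 9! = 362880
362880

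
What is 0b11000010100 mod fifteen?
Convert 0b11000010100 (binary) → 1024 + 512 + 16 + 4 = 1556 (decimal)
Convert fifteen (English words) → 15 (decimal)
Compute 1556 mod 15 = 11
11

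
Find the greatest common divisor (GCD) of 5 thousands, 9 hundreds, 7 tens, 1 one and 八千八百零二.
Convert 5 thousands, 9 hundreds, 7 tens, 1 one (place-value notation) → 5×1000 + 9×100 + 7×10 + 1 = 5971 (decimal)
Convert 八千八百零二 (Chinese numeral) → 8×1000 + 8×100 + 2 = 8802 (decimal)
Compute gcd(5971, 8802) = 1
1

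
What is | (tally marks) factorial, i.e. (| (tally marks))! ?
Convert | (tally marks) → 1 (decimal)
Compute 1! = 1
1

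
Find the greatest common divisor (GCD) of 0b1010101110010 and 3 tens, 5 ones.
Convert 0b1010101110010 (binary) → 4096 + 1024 + 256 + 64 + 32 + 16 + 2 = 5490 (decimal)
Convert 3 tens, 5 ones (place-value notation) → 3×10 + 5 = 35 (decimal)
Compute gcd(5490, 35) = 5
5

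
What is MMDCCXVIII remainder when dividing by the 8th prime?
Convert MMDCCXVIII (Roman numeral) → 1000 + 1000 + 500 + 100 + 100 + 10 + 5 + 1 + 1 + 1 = 2718 (decimal)
Convert the 8th prime (prime index) → 19 (decimal)
Compute 2718 mod 19 = 1
1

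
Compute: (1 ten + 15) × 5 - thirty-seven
Convert 1 ten (place-value notation) → 1×10 = 10 (decimal)
Convert thirty-seven (English words) → 37 (decimal)
Expression in decimal: (10 + 15) × 5 - 37
Parentheses first: 10 + 15 = 25
Multiply: 25 × 5 = 125
Subtract: 125 - 37 = 88
88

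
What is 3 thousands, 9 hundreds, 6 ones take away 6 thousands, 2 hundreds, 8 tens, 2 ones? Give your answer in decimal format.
Convert 3 thousands, 9 hundreds, 6 ones (place-value notation) → 3×1000 + 9×100 + 6 = 3906 (decimal)
Convert 6 thousands, 2 hundreds, 8 tens, 2 ones (place-value notation) → 6×1000 + 2×100 + 8×10 + 2 = 6282 (decimal)
Compute 3906 - 6282 = -2376
-2376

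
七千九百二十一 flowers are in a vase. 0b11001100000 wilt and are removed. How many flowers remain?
Convert 七千九百二十一 (Chinese numeral) → 7×1000 + 9×100 + 2×10 + 1 = 7921 (decimal)
Convert 0b11001100000 (binary) → 1024 + 512 + 64 + 32 = 1632 (decimal)
Compute 7921 - 1632 = 6289
6289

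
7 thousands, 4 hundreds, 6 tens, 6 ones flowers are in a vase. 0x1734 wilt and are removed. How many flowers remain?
Convert 7 thousands, 4 hundreds, 6 tens, 6 ones (place-value notation) → 7×1000 + 4×100 + 6×10 + 6 = 7466 (decimal)
Convert 0x1734 (hexadecimal) → 1×4096 + 7×256 + 3×16 + 4 = 5940 (decimal)
Compute 7466 - 5940 = 1526
1526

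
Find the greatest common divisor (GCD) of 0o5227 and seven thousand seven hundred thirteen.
Convert 0o5227 (octal) → 5×512 + 2×64 + 2×8 + 7 = 2711 (decimal)
Convert seven thousand seven hundred thirteen (English words) → 7×1000 + 7×100 + 13 = 7713 (decimal)
Compute gcd(2711, 7713) = 1
1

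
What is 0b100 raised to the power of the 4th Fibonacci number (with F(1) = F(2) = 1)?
Convert 0b100 (binary) → 4 (decimal)
Convert the 4th Fibonacci number (with F(1) = F(2) = 1) (Fibonacci index) → 1, 1, 2, 3 → 3 (decimal)
Compute 4 ^ 3 = 64
64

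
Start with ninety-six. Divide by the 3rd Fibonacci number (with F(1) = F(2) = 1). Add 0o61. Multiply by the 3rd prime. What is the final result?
Convert ninety-six (English words) → 96 (decimal)
Start: 96
Convert the 3rd Fibonacci number (with F(1) = F(2) = 1) (Fibonacci index) → 1, 1, 2 → 2 (decimal)
96 ÷ 2 = 48
Convert 0o61 (octal) → 6×8 + 1 = 49 (decimal)
48 + 49 = 97
Convert the 3rd prime (prime index) → 5 (decimal)
97 × 5 = 485
485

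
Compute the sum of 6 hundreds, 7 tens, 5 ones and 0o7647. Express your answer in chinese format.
Convert 6 hundreds, 7 tens, 5 ones (place-value notation) → 6×100 + 7×10 + 5 = 675 (decimal)
Convert 0o7647 (octal) → 7×512 + 6×64 + 4×8 + 7 = 4007 (decimal)
Compute 675 + 4007 = 4682
Convert 4682 (decimal) → 4682 = 4×1000 + 6×100 + 8×10 + 2 → 四千六百八十二 (Chinese numeral)
四千六百八十二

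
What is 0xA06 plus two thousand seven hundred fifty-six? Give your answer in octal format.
Convert 0xA06 (hexadecimal) → 10×256 + 6 = 2566 (decimal)
Convert two thousand seven hundred fifty-six (English words) → 2×1000 + 7×100 + 56 = 2756 (decimal)
Compute 2566 + 2756 = 5322
Convert 5322 (decimal) → 5322 = 1×4096 + 2×512 + 3×64 + 1×8 + 2 → 0o12312 (octal)
0o12312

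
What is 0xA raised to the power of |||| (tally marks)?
Convert 0xA (hexadecimal) → 10 (decimal)
Convert |||| (tally marks) → 4 (decimal)
Compute 10 ^ 4 = 10000
10000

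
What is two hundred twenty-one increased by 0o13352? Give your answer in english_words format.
Convert two hundred twenty-one (English words) → 2×100 + 21 = 221 (decimal)
Convert 0o13352 (octal) → 1×4096 + 3×512 + 3×64 + 5×8 + 2 = 5866 (decimal)
Compute 221 + 5866 = 6087
Convert 6087 (decimal) → 6087 = 6×1000 + 87 → six thousand eighty-seven (English words)
six thousand eighty-seven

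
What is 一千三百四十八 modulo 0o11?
Convert 一千三百四十八 (Chinese numeral) → 1×1000 + 3×100 + 4×10 + 8 = 1348 (decimal)
Convert 0o11 (octal) → 1×8 + 1 = 9 (decimal)
Compute 1348 mod 9 = 7
7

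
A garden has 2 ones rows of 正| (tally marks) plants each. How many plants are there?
Convert 正| (tally marks) → 5 + 1 = 6 (decimal)
Convert 2 ones (place-value notation) → 2 (decimal)
Compute 6 × 2 = 12
12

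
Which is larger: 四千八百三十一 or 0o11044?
Convert 四千八百三十一 (Chinese numeral) → 4×1000 + 8×100 + 3×10 + 1 = 4831 (decimal)
Convert 0o11044 (octal) → 1×4096 + 1×512 + 4×8 + 4 = 4644 (decimal)
Compare 4831 vs 4644: larger = 4831
4831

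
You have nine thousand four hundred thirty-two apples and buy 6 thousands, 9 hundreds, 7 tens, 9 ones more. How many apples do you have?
Convert nine thousand four hundred thirty-two (English words) → 9×1000 + 4×100 + 32 = 9432 (decimal)
Convert 6 thousands, 9 hundreds, 7 tens, 9 ones (place-value notation) → 6×1000 + 9×100 + 7×10 + 9 = 6979 (decimal)
Compute 9432 + 6979 = 16411
16411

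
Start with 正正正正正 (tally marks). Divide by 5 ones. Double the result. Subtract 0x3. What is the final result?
Convert 正正正正正 (tally marks) → 5 + 5 + 5 + 5 + 5 = 25 (decimal)
Start: 25
Convert 5 ones (place-value notation) → 5 (decimal)
25 ÷ 5 = 5
5 × 2 = 10
Convert 0x3 (hexadecimal) → 3 (decimal)
10 - 3 = 7
7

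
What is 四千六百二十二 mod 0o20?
Convert 四千六百二十二 (Chinese numeral) → 4×1000 + 6×100 + 2×10 + 2 = 4622 (decimal)
Convert 0o20 (octal) → 2×8 = 16 (decimal)
Compute 4622 mod 16 = 14
14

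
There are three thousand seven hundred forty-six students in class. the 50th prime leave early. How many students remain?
Convert three thousand seven hundred forty-six (English words) → 3×1000 + 7×100 + 46 = 3746 (decimal)
Convert the 50th prime (prime index) → 229 (decimal)
Compute 3746 - 229 = 3517
3517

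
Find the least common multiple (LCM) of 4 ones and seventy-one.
Convert 4 ones (place-value notation) → 4 (decimal)
Convert seventy-one (English words) → 71 (decimal)
Compute lcm(4, 71) = 284
284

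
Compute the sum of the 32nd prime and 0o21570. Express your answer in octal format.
Convert the 32nd prime (prime index) → 131 (decimal)
Convert 0o21570 (octal) → 2×4096 + 1×512 + 5×64 + 7×8 = 9080 (decimal)
Compute 131 + 9080 = 9211
Convert 9211 (decimal) → 9211 = 2×4096 + 1×512 + 7×64 + 7×8 + 3 → 0o21773 (octal)
0o21773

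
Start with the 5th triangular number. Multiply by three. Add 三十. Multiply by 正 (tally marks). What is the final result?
Convert the 5th triangular number (triangular index) → 5×6/2 = 15 (decimal)
Start: 15
Convert three (English words) → 3 (decimal)
15 × 3 = 45
Convert 三十 (Chinese numeral) → 3×10 = 30 (decimal)
45 + 30 = 75
Convert 正 (tally marks) → 5 (decimal)
75 × 5 = 375
375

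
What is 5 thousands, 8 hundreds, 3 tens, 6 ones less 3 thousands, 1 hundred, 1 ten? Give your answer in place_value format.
Convert 5 thousands, 8 hundreds, 3 tens, 6 ones (place-value notation) → 5×1000 + 8×100 + 3×10 + 6 = 5836 (decimal)
Convert 3 thousands, 1 hundred, 1 ten (place-value notation) → 3×1000 + 1×100 + 1×10 = 3110 (decimal)
Compute 5836 - 3110 = 2726
Convert 2726 (decimal) → 2726 = 2×1000 + 7×100 + 2×10 + 6 → 2 thousands, 7 hundreds, 2 tens, 6 ones (place-value notation)
2 thousands, 7 hundreds, 2 tens, 6 ones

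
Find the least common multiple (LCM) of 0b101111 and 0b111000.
Convert 0b101111 (binary) → 32 + 8 + 4 + 2 + 1 = 47 (decimal)
Convert 0b111000 (binary) → 32 + 16 + 8 = 56 (decimal)
Compute lcm(47, 56) = 2632
2632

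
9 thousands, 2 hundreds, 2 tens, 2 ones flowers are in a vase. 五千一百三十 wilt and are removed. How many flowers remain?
Convert 9 thousands, 2 hundreds, 2 tens, 2 ones (place-value notation) → 9×1000 + 2×100 + 2×10 + 2 = 9222 (decimal)
Convert 五千一百三十 (Chinese numeral) → 5×1000 + 1×100 + 3×10 = 5130 (decimal)
Compute 9222 - 5130 = 4092
4092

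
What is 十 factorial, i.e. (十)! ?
Convert 十 (Chinese numeral) → 1×10 = 10 (decimal)
Compute 10! = 3628800
3628800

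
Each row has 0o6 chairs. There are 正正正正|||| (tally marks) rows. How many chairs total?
Convert 0o6 (octal) → 6 (decimal)
Convert 正正正正|||| (tally marks) → 5 + 5 + 5 + 5 + 4 = 24 (decimal)
Compute 6 × 24 = 144
144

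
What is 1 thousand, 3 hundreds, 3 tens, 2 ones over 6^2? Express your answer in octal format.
Convert 1 thousand, 3 hundreds, 3 tens, 2 ones (place-value notation) → 1×1000 + 3×100 + 3×10 + 2 = 1332 (decimal)
Convert 6^2 (power) → 36 (decimal)
Compute 1332 ÷ 36 = 37
Convert 37 (decimal) → 37 = 4×8 + 5 → 0o45 (octal)
0o45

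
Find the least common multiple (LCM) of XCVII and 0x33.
Convert XCVII (Roman numeral) → 90 + 5 + 1 + 1 = 97 (decimal)
Convert 0x33 (hexadecimal) → 3×16 + 3 = 51 (decimal)
Compute lcm(97, 51) = 4947
4947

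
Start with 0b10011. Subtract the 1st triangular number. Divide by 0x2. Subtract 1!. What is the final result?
Convert 0b10011 (binary) → 16 + 2 + 1 = 19 (decimal)
Start: 19
Convert the 1st triangular number (triangular index) → 1×2/2 = 1 (decimal)
19 - 1 = 18
Convert 0x2 (hexadecimal) → 2 (decimal)
18 ÷ 2 = 9
Convert 1! (factorial) → 1 (decimal)
9 - 1 = 8
8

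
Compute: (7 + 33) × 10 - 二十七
Convert 二十七 (Chinese numeral) → 2×10 + 7 = 27 (decimal)
Expression in decimal: (7 + 33) × 10 - 27
Parentheses first: 7 + 33 = 40
Multiply: 40 × 10 = 400
Subtract: 400 - 27 = 373
373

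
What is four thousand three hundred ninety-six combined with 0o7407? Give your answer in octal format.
Convert four thousand three hundred ninety-six (English words) → 4×1000 + 3×100 + 96 = 4396 (decimal)
Convert 0o7407 (octal) → 7×512 + 4×64 + 7 = 3847 (decimal)
Compute 4396 + 3847 = 8243
Convert 8243 (decimal) → 8243 = 2×4096 + 6×8 + 3 → 0o20063 (octal)
0o20063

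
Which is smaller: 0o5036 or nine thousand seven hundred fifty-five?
Convert 0o5036 (octal) → 5×512 + 3×8 + 6 = 2590 (decimal)
Convert nine thousand seven hundred fifty-five (English words) → 9×1000 + 7×100 + 55 = 9755 (decimal)
Compare 2590 vs 9755: smaller = 2590
2590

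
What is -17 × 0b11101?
Convert 0b11101 (binary) → 16 + 8 + 4 + 1 = 29 (decimal)
Compute -17 × 29 = -493
-493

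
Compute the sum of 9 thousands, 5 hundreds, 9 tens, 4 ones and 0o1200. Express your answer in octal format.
Convert 9 thousands, 5 hundreds, 9 tens, 4 ones (place-value notation) → 9×1000 + 5×100 + 9×10 + 4 = 9594 (decimal)
Convert 0o1200 (octal) → 1×512 + 2×64 = 640 (decimal)
Compute 9594 + 640 = 10234
Convert 10234 (decimal) → 10234 = 2×4096 + 3×512 + 7×64 + 7×8 + 2 → 0o23772 (octal)
0o23772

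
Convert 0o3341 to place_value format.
Convert 0o3341 (octal) → 3×512 + 3×64 + 4×8 + 1 = 1761 (decimal)
Convert 1761 (decimal) → 1761 = 1×1000 + 7×100 + 6×10 + 1 → 1 thousand, 7 hundreds, 6 tens, 1 one (place-value notation)
1 thousand, 7 hundreds, 6 tens, 1 one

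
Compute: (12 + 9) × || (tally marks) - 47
Convert || (tally marks) → 2 (decimal)
Expression in decimal: (12 + 9) × 2 - 47
Parentheses first: 12 + 9 = 21
Multiply: 21 × 2 = 42
Subtract: 42 - 47 = -5
-5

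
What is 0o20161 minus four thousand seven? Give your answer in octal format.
Convert 0o20161 (octal) → 2×4096 + 1×64 + 6×8 + 1 = 8305 (decimal)
Convert four thousand seven (English words) → 4×1000 + 7 = 4007 (decimal)
Compute 8305 - 4007 = 4298
Convert 4298 (decimal) → 4298 = 1×4096 + 3×64 + 1×8 + 2 → 0o10312 (octal)
0o10312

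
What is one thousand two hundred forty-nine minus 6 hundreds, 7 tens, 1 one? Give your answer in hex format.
Convert one thousand two hundred forty-nine (English words) → 1×1000 + 2×100 + 49 = 1249 (decimal)
Convert 6 hundreds, 7 tens, 1 one (place-value notation) → 6×100 + 7×10 + 1 = 671 (decimal)
Compute 1249 - 671 = 578
Convert 578 (decimal) → 578 = 2×256 + 4×16 + 2 → 0x242 (hexadecimal)
0x242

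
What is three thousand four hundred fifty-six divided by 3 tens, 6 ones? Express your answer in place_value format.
Convert three thousand four hundred fifty-six (English words) → 3×1000 + 4×100 + 56 = 3456 (decimal)
Convert 3 tens, 6 ones (place-value notation) → 3×10 + 6 = 36 (decimal)
Compute 3456 ÷ 36 = 96
Convert 96 (decimal) → 96 = 9×10 + 6 → 9 tens, 6 ones (place-value notation)
9 tens, 6 ones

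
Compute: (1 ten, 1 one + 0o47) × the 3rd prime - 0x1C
Convert 1 ten, 1 one (place-value notation) → 1×10 + 1 = 11 (decimal)
Convert 0o47 (octal) → 4×8 + 7 = 39 (decimal)
Convert the 3rd prime (prime index) → 5 (decimal)
Convert 0x1C (hexadecimal) → 1×16 + 12 = 28 (decimal)
Expression in decimal: (11 + 39) × 5 - 28
Parentheses first: 11 + 39 = 50
Multiply: 50 × 5 = 250
Subtract: 250 - 28 = 222
222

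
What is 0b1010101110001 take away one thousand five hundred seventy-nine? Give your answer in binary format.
Convert 0b1010101110001 (binary) → 4096 + 1024 + 256 + 64 + 32 + 16 + 1 = 5489 (decimal)
Convert one thousand five hundred seventy-nine (English words) → 1×1000 + 5×100 + 79 = 1579 (decimal)
Compute 5489 - 1579 = 3910
Convert 3910 (decimal) → 3910 = 2048 + 1024 + 512 + 256 + 64 + 4 + 2 → 0b111101000110 (binary)
0b111101000110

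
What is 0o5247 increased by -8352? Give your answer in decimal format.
Convert 0o5247 (octal) → 5×512 + 2×64 + 4×8 + 7 = 2727 (decimal)
Compute 2727 + -8352 = -5625
-5625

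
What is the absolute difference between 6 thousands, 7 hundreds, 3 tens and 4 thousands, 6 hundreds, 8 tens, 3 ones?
Convert 6 thousands, 7 hundreds, 3 tens (place-value notation) → 6×1000 + 7×100 + 3×10 = 6730 (decimal)
Convert 4 thousands, 6 hundreds, 8 tens, 3 ones (place-value notation) → 4×1000 + 6×100 + 8×10 + 3 = 4683 (decimal)
Compute |6730 - 4683| = 2047
2047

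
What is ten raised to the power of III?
Convert ten (English words) → 10 (decimal)
Convert III (Roman numeral) → 1 + 1 + 1 = 3 (decimal)
Compute 10 ^ 3 = 1000
1000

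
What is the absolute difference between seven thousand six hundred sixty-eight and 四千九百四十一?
Convert seven thousand six hundred sixty-eight (English words) → 7×1000 + 6×100 + 68 = 7668 (decimal)
Convert 四千九百四十一 (Chinese numeral) → 4×1000 + 9×100 + 4×10 + 1 = 4941 (decimal)
Compute |7668 - 4941| = 2727
2727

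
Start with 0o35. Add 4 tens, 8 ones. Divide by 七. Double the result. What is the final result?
Convert 0o35 (octal) → 3×8 + 5 = 29 (decimal)
Start: 29
Convert 4 tens, 8 ones (place-value notation) → 4×10 + 8 = 48 (decimal)
29 + 48 = 77
Convert 七 (Chinese numeral) → 7 (decimal)
77 ÷ 7 = 11
11 × 2 = 22
22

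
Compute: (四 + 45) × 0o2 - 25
Convert 四 (Chinese numeral) → 4 (decimal)
Convert 0o2 (octal) → 2 (decimal)
Expression in decimal: (4 + 45) × 2 - 25
Parentheses first: 4 + 45 = 49
Multiply: 49 × 2 = 98
Subtract: 98 - 25 = 73
73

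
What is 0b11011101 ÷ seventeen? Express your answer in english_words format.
Convert 0b11011101 (binary) → 128 + 64 + 16 + 8 + 4 + 1 = 221 (decimal)
Convert seventeen (English words) → 17 (decimal)
Compute 221 ÷ 17 = 13
Convert 13 (decimal) → thirteen (English words)
thirteen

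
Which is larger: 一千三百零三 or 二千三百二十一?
Convert 一千三百零三 (Chinese numeral) → 1×1000 + 3×100 + 3 = 1303 (decimal)
Convert 二千三百二十一 (Chinese numeral) → 2×1000 + 3×100 + 2×10 + 1 = 2321 (decimal)
Compare 1303 vs 2321: larger = 2321
2321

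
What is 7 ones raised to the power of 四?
Convert 7 ones (place-value notation) → 7 (decimal)
Convert 四 (Chinese numeral) → 4 (decimal)
Compute 7 ^ 4 = 2401
2401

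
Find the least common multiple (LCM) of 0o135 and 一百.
Convert 0o135 (octal) → 1×64 + 3×8 + 5 = 93 (decimal)
Convert 一百 (Chinese numeral) → 1×100 = 100 (decimal)
Compute lcm(93, 100) = 9300
9300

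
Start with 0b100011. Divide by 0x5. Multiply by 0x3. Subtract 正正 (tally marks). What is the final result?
Convert 0b100011 (binary) → 32 + 2 + 1 = 35 (decimal)
Start: 35
Convert 0x5 (hexadecimal) → 5 (decimal)
35 ÷ 5 = 7
Convert 0x3 (hexadecimal) → 3 (decimal)
7 × 3 = 21
Convert 正正 (tally marks) → 5 + 5 = 10 (decimal)
21 - 10 = 11
11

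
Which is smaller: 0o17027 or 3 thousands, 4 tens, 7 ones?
Convert 0o17027 (octal) → 1×4096 + 7×512 + 2×8 + 7 = 7703 (decimal)
Convert 3 thousands, 4 tens, 7 ones (place-value notation) → 3×1000 + 4×10 + 7 = 3047 (decimal)
Compare 7703 vs 3047: smaller = 3047
3047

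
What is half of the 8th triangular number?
The 8th triangular number = 8×9/2 = 36
Compute 36 ÷ 2 = 18
18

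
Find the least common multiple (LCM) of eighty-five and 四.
Convert eighty-five (English words) → 85 (decimal)
Convert 四 (Chinese numeral) → 4 (decimal)
Compute lcm(85, 4) = 340
340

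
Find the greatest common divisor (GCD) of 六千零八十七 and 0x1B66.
Convert 六千零八十七 (Chinese numeral) → 6×1000 + 8×10 + 7 = 6087 (decimal)
Convert 0x1B66 (hexadecimal) → 1×4096 + 11×256 + 6×16 + 6 = 7014 (decimal)
Compute gcd(6087, 7014) = 3
3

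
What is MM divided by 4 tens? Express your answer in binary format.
Convert MM (Roman numeral) → 1000 + 1000 = 2000 (decimal)
Convert 4 tens (place-value notation) → 4×10 = 40 (decimal)
Compute 2000 ÷ 40 = 50
Convert 50 (decimal) → 50 = 32 + 16 + 2 → 0b110010 (binary)
0b110010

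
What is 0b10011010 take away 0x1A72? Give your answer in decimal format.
Convert 0b10011010 (binary) → 128 + 16 + 8 + 2 = 154 (decimal)
Convert 0x1A72 (hexadecimal) → 1×4096 + 10×256 + 7×16 + 2 = 6770 (decimal)
Compute 154 - 6770 = -6616
-6616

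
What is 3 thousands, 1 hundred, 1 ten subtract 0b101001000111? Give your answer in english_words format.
Convert 3 thousands, 1 hundred, 1 ten (place-value notation) → 3×1000 + 1×100 + 1×10 = 3110 (decimal)
Convert 0b101001000111 (binary) → 2048 + 512 + 64 + 4 + 2 + 1 = 2631 (decimal)
Compute 3110 - 2631 = 479
Convert 479 (decimal) → 479 = 4×100 + 79 → four hundred seventy-nine (English words)
four hundred seventy-nine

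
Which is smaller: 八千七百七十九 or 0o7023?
Convert 八千七百七十九 (Chinese numeral) → 8×1000 + 7×100 + 7×10 + 9 = 8779 (decimal)
Convert 0o7023 (octal) → 7×512 + 2×8 + 3 = 3603 (decimal)
Compare 8779 vs 3603: smaller = 3603
3603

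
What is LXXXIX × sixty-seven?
Convert LXXXIX (Roman numeral) → 50 + 10 + 10 + 10 + 9 = 89 (decimal)
Convert sixty-seven (English words) → 67 (decimal)
Compute 89 × 67 = 5963
5963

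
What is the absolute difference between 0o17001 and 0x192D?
Convert 0o17001 (octal) → 1×4096 + 7×512 + 1 = 7681 (decimal)
Convert 0x192D (hexadecimal) → 1×4096 + 9×256 + 2×16 + 13 = 6445 (decimal)
Compute |7681 - 6445| = 1236
1236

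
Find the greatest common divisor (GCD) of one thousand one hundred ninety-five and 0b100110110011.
Convert one thousand one hundred ninety-five (English words) → 1×1000 + 1×100 + 95 = 1195 (decimal)
Convert 0b100110110011 (binary) → 2048 + 256 + 128 + 32 + 16 + 2 + 1 = 2483 (decimal)
Compute gcd(1195, 2483) = 1
1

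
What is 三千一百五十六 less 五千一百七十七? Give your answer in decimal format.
Convert 三千一百五十六 (Chinese numeral) → 3×1000 + 1×100 + 5×10 + 6 = 3156 (decimal)
Convert 五千一百七十七 (Chinese numeral) → 5×1000 + 1×100 + 7×10 + 7 = 5177 (decimal)
Compute 3156 - 5177 = -2021
-2021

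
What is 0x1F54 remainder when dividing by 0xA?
Convert 0x1F54 (hexadecimal) → 1×4096 + 15×256 + 5×16 + 4 = 8020 (decimal)
Convert 0xA (hexadecimal) → 10 (decimal)
Compute 8020 mod 10 = 0
0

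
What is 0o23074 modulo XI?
Convert 0o23074 (octal) → 2×4096 + 3×512 + 7×8 + 4 = 9788 (decimal)
Convert XI (Roman numeral) → 10 + 1 = 11 (decimal)
Compute 9788 mod 11 = 9
9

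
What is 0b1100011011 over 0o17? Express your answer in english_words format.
Convert 0b1100011011 (binary) → 512 + 256 + 16 + 8 + 2 + 1 = 795 (decimal)
Convert 0o17 (octal) → 1×8 + 7 = 15 (decimal)
Compute 795 ÷ 15 = 53
Convert 53 (decimal) → fifty-three (English words)
fifty-three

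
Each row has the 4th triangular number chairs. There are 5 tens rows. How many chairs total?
Convert the 4th triangular number (triangular index) → 4×5/2 = 10 (decimal)
Convert 5 tens (place-value notation) → 5×10 = 50 (decimal)
Compute 10 × 50 = 500
500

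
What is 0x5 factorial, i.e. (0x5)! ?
Convert 0x5 (hexadecimal) → 5 (decimal)
Compute 5! = 120
120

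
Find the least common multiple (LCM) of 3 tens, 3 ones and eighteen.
Convert 3 tens, 3 ones (place-value notation) → 3×10 + 3 = 33 (decimal)
Convert eighteen (English words) → 18 (decimal)
Compute lcm(33, 18) = 198
198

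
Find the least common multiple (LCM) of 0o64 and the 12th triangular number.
Convert 0o64 (octal) → 6×8 + 4 = 52 (decimal)
Convert the 12th triangular number (triangular index) → 12×13/2 = 78 (decimal)
Compute lcm(52, 78) = 156
156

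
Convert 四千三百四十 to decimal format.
Convert 四千三百四十 (Chinese numeral) → 4×1000 + 3×100 + 4×10 = 4340 (decimal)
4340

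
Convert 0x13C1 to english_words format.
Convert 0x13C1 (hexadecimal) → 1×4096 + 3×256 + 12×16 + 1 = 5057 (decimal)
Convert 5057 (decimal) → 5057 = 5×1000 + 57 → five thousand fifty-seven (English words)
five thousand fifty-seven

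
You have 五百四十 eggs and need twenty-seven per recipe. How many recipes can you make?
Convert 五百四十 (Chinese numeral) → 5×100 + 4×10 = 540 (decimal)
Convert twenty-seven (English words) → 27 (decimal)
Compute 540 ÷ 27 = 20
20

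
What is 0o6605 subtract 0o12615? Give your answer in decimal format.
Convert 0o6605 (octal) → 6×512 + 6×64 + 5 = 3461 (decimal)
Convert 0o12615 (octal) → 1×4096 + 2×512 + 6×64 + 1×8 + 5 = 5517 (decimal)
Compute 3461 - 5517 = -2056
-2056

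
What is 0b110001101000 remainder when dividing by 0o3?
Convert 0b110001101000 (binary) → 2048 + 1024 + 64 + 32 + 8 = 3176 (decimal)
Convert 0o3 (octal) → 3 (decimal)
Compute 3176 mod 3 = 2
2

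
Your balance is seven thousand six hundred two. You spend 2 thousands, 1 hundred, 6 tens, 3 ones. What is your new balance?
Convert seven thousand six hundred two (English words) → 7×1000 + 6×100 + 2 = 7602 (decimal)
Convert 2 thousands, 1 hundred, 6 tens, 3 ones (place-value notation) → 2×1000 + 1×100 + 6×10 + 3 = 2163 (decimal)
Compute 7602 - 2163 = 5439
5439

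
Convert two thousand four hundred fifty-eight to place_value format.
Convert two thousand four hundred fifty-eight (English words) → 2×1000 + 4×100 + 58 = 2458 (decimal)
Convert 2458 (decimal) → 2458 = 2×1000 + 4×100 + 5×10 + 8 → 2 thousands, 4 hundreds, 5 tens, 8 ones (place-value notation)
2 thousands, 4 hundreds, 5 tens, 8 ones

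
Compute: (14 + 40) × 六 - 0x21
Convert 六 (Chinese numeral) → 6 (decimal)
Convert 0x21 (hexadecimal) → 2×16 + 1 = 33 (decimal)
Expression in decimal: (14 + 40) × 6 - 33
Parentheses first: 14 + 40 = 54
Multiply: 54 × 6 = 324
Subtract: 324 - 33 = 291
291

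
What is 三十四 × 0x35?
Convert 三十四 (Chinese numeral) → 3×10 + 4 = 34 (decimal)
Convert 0x35 (hexadecimal) → 3×16 + 5 = 53 (decimal)
Compute 34 × 53 = 1802
1802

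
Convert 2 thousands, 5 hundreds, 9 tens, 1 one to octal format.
Convert 2 thousands, 5 hundreds, 9 tens, 1 one (place-value notation) → 2×1000 + 5×100 + 9×10 + 1 = 2591 (decimal)
Convert 2591 (decimal) → 2591 = 5×512 + 3×8 + 7 → 0o5037 (octal)
0o5037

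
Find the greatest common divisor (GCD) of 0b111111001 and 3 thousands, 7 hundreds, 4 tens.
Convert 0b111111001 (binary) → 256 + 128 + 64 + 32 + 16 + 8 + 1 = 505 (decimal)
Convert 3 thousands, 7 hundreds, 4 tens (place-value notation) → 3×1000 + 7×100 + 4×10 = 3740 (decimal)
Compute gcd(505, 3740) = 5
5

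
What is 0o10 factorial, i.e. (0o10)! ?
Convert 0o10 (octal) → 1×8 = 8 (decimal)
Compute 8! = 40320
40320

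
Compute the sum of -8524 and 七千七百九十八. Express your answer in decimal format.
Convert 七千七百九十八 (Chinese numeral) → 7×1000 + 7×100 + 9×10 + 8 = 7798 (decimal)
Compute -8524 + 7798 = -726
-726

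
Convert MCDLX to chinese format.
Convert MCDLX (Roman numeral) → 1000 + 400 + 50 + 10 = 1460 (decimal)
Convert 1460 (decimal) → 1460 = 1×1000 + 4×100 + 6×10 → 一千四百六十 (Chinese numeral)
一千四百六十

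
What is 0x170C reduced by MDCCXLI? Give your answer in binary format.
Convert 0x170C (hexadecimal) → 1×4096 + 7×256 + 12 = 5900 (decimal)
Convert MDCCXLI (Roman numeral) → 1000 + 500 + 100 + 100 + 40 + 1 = 1741 (decimal)
Compute 5900 - 1741 = 4159
Convert 4159 (decimal) → 4159 = 4096 + 32 + 16 + 8 + 4 + 2 + 1 → 0b1000000111111 (binary)
0b1000000111111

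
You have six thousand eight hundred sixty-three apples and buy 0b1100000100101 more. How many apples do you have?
Convert six thousand eight hundred sixty-three (English words) → 6×1000 + 8×100 + 63 = 6863 (decimal)
Convert 0b1100000100101 (binary) → 4096 + 2048 + 32 + 4 + 1 = 6181 (decimal)
Compute 6863 + 6181 = 13044
13044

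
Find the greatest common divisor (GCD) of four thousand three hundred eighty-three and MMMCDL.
Convert four thousand three hundred eighty-three (English words) → 4×1000 + 3×100 + 83 = 4383 (decimal)
Convert MMMCDL (Roman numeral) → 1000 + 1000 + 1000 + 400 + 50 = 3450 (decimal)
Compute gcd(4383, 3450) = 3
3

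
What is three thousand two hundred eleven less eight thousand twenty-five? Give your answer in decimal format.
Convert three thousand two hundred eleven (English words) → 3×1000 + 2×100 + 11 = 3211 (decimal)
Convert eight thousand twenty-five (English words) → 8×1000 + 25 = 8025 (decimal)
Compute 3211 - 8025 = -4814
-4814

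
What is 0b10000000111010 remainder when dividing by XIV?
Convert 0b10000000111010 (binary) → 8192 + 32 + 16 + 8 + 2 = 8250 (decimal)
Convert XIV (Roman numeral) → 10 + 4 = 14 (decimal)
Compute 8250 mod 14 = 4
4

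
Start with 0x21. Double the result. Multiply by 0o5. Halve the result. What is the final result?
Convert 0x21 (hexadecimal) → 2×16 + 1 = 33 (decimal)
Start: 33
33 × 2 = 66
Convert 0o5 (octal) → 5 (decimal)
66 × 5 = 330
330 ÷ 2 = 165
165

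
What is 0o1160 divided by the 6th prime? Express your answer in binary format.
Convert 0o1160 (octal) → 1×512 + 1×64 + 6×8 = 624 (decimal)
Convert the 6th prime (prime index) → 13 (decimal)
Compute 624 ÷ 13 = 48
Convert 48 (decimal) → 48 = 32 + 16 → 0b110000 (binary)
0b110000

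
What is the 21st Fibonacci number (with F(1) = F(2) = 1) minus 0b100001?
The 21st Fibonacci number (with F(1) = F(2) = 1) = 10946
Convert 0b100001 (binary) → 32 + 1 = 33 (decimal)
Compute 10946 - 33 = 10913
10913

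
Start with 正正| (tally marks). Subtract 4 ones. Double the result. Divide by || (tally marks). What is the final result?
Convert 正正| (tally marks) → 5 + 5 + 1 = 11 (decimal)
Start: 11
Convert 4 ones (place-value notation) → 4 (decimal)
11 - 4 = 7
7 × 2 = 14
Convert || (tally marks) → 2 (decimal)
14 ÷ 2 = 7
7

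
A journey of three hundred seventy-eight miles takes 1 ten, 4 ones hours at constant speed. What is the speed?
Convert three hundred seventy-eight (English words) → 3×100 + 78 = 378 (decimal)
Convert 1 ten, 4 ones (place-value notation) → 1×10 + 4 = 14 (decimal)
Compute 378 ÷ 14 = 27
27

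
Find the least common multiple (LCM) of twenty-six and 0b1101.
Convert twenty-six (English words) → 26 (decimal)
Convert 0b1101 (binary) → 8 + 4 + 1 = 13 (decimal)
Compute lcm(26, 13) = 26
26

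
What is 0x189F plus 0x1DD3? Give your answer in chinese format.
Convert 0x189F (hexadecimal) → 1×4096 + 8×256 + 9×16 + 15 = 6303 (decimal)
Convert 0x1DD3 (hexadecimal) → 1×4096 + 13×256 + 13×16 + 3 = 7635 (decimal)
Compute 6303 + 7635 = 13938
Convert 13938 (decimal) → 13938 = 1×10000 + 3×1000 + 9×100 + 3×10 + 8 → 一万三千九百三十八 (Chinese numeral)
一万三千九百三十八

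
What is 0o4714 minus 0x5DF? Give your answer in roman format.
Convert 0o4714 (octal) → 4×512 + 7×64 + 1×8 + 4 = 2508 (decimal)
Convert 0x5DF (hexadecimal) → 5×256 + 13×16 + 15 = 1503 (decimal)
Compute 2508 - 1503 = 1005
Convert 1005 (decimal) → 1005 = 1000 + 5 → MV (Roman numeral)
MV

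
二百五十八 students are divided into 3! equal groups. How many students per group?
Convert 二百五十八 (Chinese numeral) → 2×100 + 5×10 + 8 = 258 (decimal)
Convert 3! (factorial) → 6 (decimal)
Compute 258 ÷ 6 = 43
43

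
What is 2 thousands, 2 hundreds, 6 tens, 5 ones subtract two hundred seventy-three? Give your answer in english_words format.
Convert 2 thousands, 2 hundreds, 6 tens, 5 ones (place-value notation) → 2×1000 + 2×100 + 6×10 + 5 = 2265 (decimal)
Convert two hundred seventy-three (English words) → 2×100 + 73 = 273 (decimal)
Compute 2265 - 273 = 1992
Convert 1992 (decimal) → 1992 = 1×1000 + 9×100 + 92 → one thousand nine hundred ninety-two (English words)
one thousand nine hundred ninety-two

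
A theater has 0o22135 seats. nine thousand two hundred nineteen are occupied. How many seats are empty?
Convert 0o22135 (octal) → 2×4096 + 2×512 + 1×64 + 3×8 + 5 = 9309 (decimal)
Convert nine thousand two hundred nineteen (English words) → 9×1000 + 2×100 + 19 = 9219 (decimal)
Compute 9309 - 9219 = 90
90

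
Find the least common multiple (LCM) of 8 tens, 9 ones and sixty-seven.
Convert 8 tens, 9 ones (place-value notation) → 8×10 + 9 = 89 (decimal)
Convert sixty-seven (English words) → 67 (decimal)
Compute lcm(89, 67) = 5963
5963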